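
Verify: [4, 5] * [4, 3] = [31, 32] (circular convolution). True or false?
Recompute circular convolution of [4, 5] and [4, 3]: y[0] = 4×4 + 5×3 = 31; y[1] = 4×3 + 5×4 = 32 → [31, 32]. Given [31, 32] matches, so answer: Yes

Yes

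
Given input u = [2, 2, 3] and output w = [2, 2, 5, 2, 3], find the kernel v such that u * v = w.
Output length 5 = len(u) + len(v) - 1 ⇒ len(v) = 3. Solve v forward using v[k] = (w[k] - Σ_{i≥1} u[i]·v[k-i]) / u[0]: v[0] = w[0] / u[0] = 2 / 2 = 1; v[1] = (w[1] - 2×1) / u[0] = (2 - 2×1) / 2 = 0; v[2] = (w[2] - 2×0 - 3×1) / u[0] = (5 - 2×0 - 3×1) / 2 = 1. So v = [1, 0, 1]. Forward-check [2, 2, 3] * [1, 0, 1]: w[0] = 2×1 = 2; w[1] = 2×0 + 2×1 = 2; w[2] = 2×1 + 2×0 + 3×1 = 5; w[3] = 2×1 + 3×0 = 2; w[4] = 3×1 = 3 → [2, 2, 5, 2, 3] ✓

[1, 0, 1]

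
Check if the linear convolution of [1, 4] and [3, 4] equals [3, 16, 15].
Recompute linear convolution of [1, 4] and [3, 4]: y[0] = 1×3 = 3; y[1] = 1×4 + 4×3 = 16; y[2] = 4×4 = 16 → [3, 16, 16]. Compare to given [3, 16, 15]: they differ at index 2: given 15, correct 16, so answer: No

No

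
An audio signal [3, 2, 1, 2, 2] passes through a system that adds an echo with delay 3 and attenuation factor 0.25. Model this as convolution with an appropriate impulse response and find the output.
Direct-path + delayed-attenuated-path model → impulse response h = [1, 0, 0, 0.25] (1 at lag 0, 0.25 at lag 3). Output y[n] = x[n] + 0.25·x[n - 3] (with x[n] = 0 outside 0..4): y[0] = 3 + 0.25×0 = 3; y[1] = 2 + 0.25×0 = 2; y[2] = 1 + 0.25×0 = 1; y[3] = 2 + 0.25×3 = 2.75; y[4] = 2 + 0.25×2 = 2.5; y[5] = 0 + 0.25×1 = 0.25; y[6] = 0 + 0.25×2 = 0.5; y[7] = 0 + 0.25×2 = 0.5. So y = [3, 2, 1, 2.75, 2.5, 0.25, 0.5, 0.5]

[3, 2, 1, 2.75, 2.5, 0.25, 0.5, 0.5]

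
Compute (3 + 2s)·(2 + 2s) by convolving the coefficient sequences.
Ascending coefficients: a = [3, 2], b = [2, 2]. c[0] = 3×2 = 6; c[1] = 3×2 + 2×2 = 10; c[2] = 2×2 = 4. Result coefficients: [6, 10, 4] → 6 + 10s + 4s^2

6 + 10s + 4s^2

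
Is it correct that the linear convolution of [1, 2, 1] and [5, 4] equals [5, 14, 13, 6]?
Recompute linear convolution of [1, 2, 1] and [5, 4]: y[0] = 1×5 = 5; y[1] = 1×4 + 2×5 = 14; y[2] = 2×4 + 1×5 = 13; y[3] = 1×4 = 4 → [5, 14, 13, 4]. Compare to given [5, 14, 13, 6]: they differ at index 3: given 6, correct 4, so answer: No

No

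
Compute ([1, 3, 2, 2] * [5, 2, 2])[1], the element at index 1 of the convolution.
Use y[k] = Σ_i a[i]·b[k-i] at k=1. y[1] = 1×2 + 3×5 = 17

17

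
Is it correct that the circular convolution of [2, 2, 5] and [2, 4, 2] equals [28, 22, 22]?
Recompute circular convolution of [2, 2, 5] and [2, 4, 2]: y[0] = 2×2 + 2×2 + 5×4 = 28; y[1] = 2×4 + 2×2 + 5×2 = 22; y[2] = 2×2 + 2×4 + 5×2 = 22 → [28, 22, 22]. Given [28, 22, 22] matches, so answer: Yes

Yes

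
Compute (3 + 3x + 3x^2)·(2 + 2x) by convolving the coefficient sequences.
Ascending coefficients: a = [3, 3, 3], b = [2, 2]. c[0] = 3×2 = 6; c[1] = 3×2 + 3×2 = 12; c[2] = 3×2 + 3×2 = 12; c[3] = 3×2 = 6. Result coefficients: [6, 12, 12, 6] → 6 + 12x + 12x^2 + 6x^3

6 + 12x + 12x^2 + 6x^3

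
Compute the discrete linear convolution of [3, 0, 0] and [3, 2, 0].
y[0] = 3×3 = 9; y[1] = 3×2 + 0×3 = 6; y[2] = 3×0 + 0×2 + 0×3 = 0; y[3] = 0×0 + 0×2 = 0; y[4] = 0×0 = 0

[9, 6, 0, 0, 0]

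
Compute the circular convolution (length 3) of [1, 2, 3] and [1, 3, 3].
Use y[k] = Σ_j u[j]·v[(k-j) mod 3]. y[0] = 1×1 + 2×3 + 3×3 = 16; y[1] = 1×3 + 2×1 + 3×3 = 14; y[2] = 1×3 + 2×3 + 3×1 = 12. Result: [16, 14, 12]

[16, 14, 12]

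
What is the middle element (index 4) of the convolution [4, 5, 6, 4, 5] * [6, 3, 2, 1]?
Use y[k] = Σ_i a[i]·b[k-i] at k=4. y[4] = 5×1 + 6×2 + 4×3 + 5×6 = 59

59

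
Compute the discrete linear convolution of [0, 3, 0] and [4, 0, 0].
y[0] = 0×4 = 0; y[1] = 0×0 + 3×4 = 12; y[2] = 0×0 + 3×0 + 0×4 = 0; y[3] = 3×0 + 0×0 = 0; y[4] = 0×0 = 0

[0, 12, 0, 0, 0]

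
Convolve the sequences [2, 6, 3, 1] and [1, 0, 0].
y[0] = 2×1 = 2; y[1] = 2×0 + 6×1 = 6; y[2] = 2×0 + 6×0 + 3×1 = 3; y[3] = 6×0 + 3×0 + 1×1 = 1; y[4] = 3×0 + 1×0 = 0; y[5] = 1×0 = 0

[2, 6, 3, 1, 0, 0]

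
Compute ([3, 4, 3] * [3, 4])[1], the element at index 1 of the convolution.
Use y[k] = Σ_i a[i]·b[k-i] at k=1. y[1] = 3×4 + 4×3 = 24

24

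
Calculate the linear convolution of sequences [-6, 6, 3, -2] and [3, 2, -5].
y[0] = -6×3 = -18; y[1] = -6×2 + 6×3 = 6; y[2] = -6×-5 + 6×2 + 3×3 = 51; y[3] = 6×-5 + 3×2 + -2×3 = -30; y[4] = 3×-5 + -2×2 = -19; y[5] = -2×-5 = 10

[-18, 6, 51, -30, -19, 10]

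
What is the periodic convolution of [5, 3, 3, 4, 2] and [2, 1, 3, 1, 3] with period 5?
Use y[k] = Σ_j x[j]·h[(k-j) mod 5]. y[0] = 5×2 + 3×3 + 3×1 + 4×3 + 2×1 = 36; y[1] = 5×1 + 3×2 + 3×3 + 4×1 + 2×3 = 30; y[2] = 5×3 + 3×1 + 3×2 + 4×3 + 2×1 = 38; y[3] = 5×1 + 3×3 + 3×1 + 4×2 + 2×3 = 31; y[4] = 5×3 + 3×1 + 3×3 + 4×1 + 2×2 = 35. Result: [36, 30, 38, 31, 35]

[36, 30, 38, 31, 35]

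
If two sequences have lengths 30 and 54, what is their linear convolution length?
Linear/full convolution length: m + n - 1 = 30 + 54 - 1 = 83

83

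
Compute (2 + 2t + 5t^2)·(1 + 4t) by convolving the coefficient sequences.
Ascending coefficients: a = [2, 2, 5], b = [1, 4]. c[0] = 2×1 = 2; c[1] = 2×4 + 2×1 = 10; c[2] = 2×4 + 5×1 = 13; c[3] = 5×4 = 20. Result coefficients: [2, 10, 13, 20] → 2 + 10t + 13t^2 + 20t^3

2 + 10t + 13t^2 + 20t^3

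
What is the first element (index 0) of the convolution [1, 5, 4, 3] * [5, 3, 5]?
Use y[k] = Σ_i a[i]·b[k-i] at k=0. y[0] = 1×5 = 5

5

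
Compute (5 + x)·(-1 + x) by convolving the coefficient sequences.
Ascending coefficients: a = [5, 1], b = [-1, 1]. c[0] = 5×-1 = -5; c[1] = 5×1 + 1×-1 = 4; c[2] = 1×1 = 1. Result coefficients: [-5, 4, 1] → -5 + 4x + x^2

-5 + 4x + x^2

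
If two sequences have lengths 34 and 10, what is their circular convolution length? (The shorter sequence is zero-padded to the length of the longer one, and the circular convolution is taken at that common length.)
Circular convolution (zero-padding the shorter input) has length max(m, n) = max(34, 10) = 34

34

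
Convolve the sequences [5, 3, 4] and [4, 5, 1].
y[0] = 5×4 = 20; y[1] = 5×5 + 3×4 = 37; y[2] = 5×1 + 3×5 + 4×4 = 36; y[3] = 3×1 + 4×5 = 23; y[4] = 4×1 = 4

[20, 37, 36, 23, 4]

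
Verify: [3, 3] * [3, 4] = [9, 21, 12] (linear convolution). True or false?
Recompute linear convolution of [3, 3] and [3, 4]: y[0] = 3×3 = 9; y[1] = 3×4 + 3×3 = 21; y[2] = 3×4 = 12 → [9, 21, 12]. Given [9, 21, 12] matches, so answer: Yes

Yes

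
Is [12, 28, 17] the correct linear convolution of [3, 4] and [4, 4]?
Recompute linear convolution of [3, 4] and [4, 4]: y[0] = 3×4 = 12; y[1] = 3×4 + 4×4 = 28; y[2] = 4×4 = 16 → [12, 28, 16]. Compare to given [12, 28, 17]: they differ at index 2: given 17, correct 16, so answer: No

No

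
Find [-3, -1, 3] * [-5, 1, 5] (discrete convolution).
y[0] = -3×-5 = 15; y[1] = -3×1 + -1×-5 = 2; y[2] = -3×5 + -1×1 + 3×-5 = -31; y[3] = -1×5 + 3×1 = -2; y[4] = 3×5 = 15

[15, 2, -31, -2, 15]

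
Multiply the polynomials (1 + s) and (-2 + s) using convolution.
Ascending coefficients: a = [1, 1], b = [-2, 1]. c[0] = 1×-2 = -2; c[1] = 1×1 + 1×-2 = -1; c[2] = 1×1 = 1. Result coefficients: [-2, -1, 1] → -2 - s + s^2

-2 - s + s^2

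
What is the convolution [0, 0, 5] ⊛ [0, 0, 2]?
y[0] = 0×0 = 0; y[1] = 0×0 + 0×0 = 0; y[2] = 0×2 + 0×0 + 5×0 = 0; y[3] = 0×2 + 5×0 = 0; y[4] = 5×2 = 10

[0, 0, 0, 0, 10]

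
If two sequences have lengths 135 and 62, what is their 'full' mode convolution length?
Linear/full convolution length: m + n - 1 = 135 + 62 - 1 = 196

196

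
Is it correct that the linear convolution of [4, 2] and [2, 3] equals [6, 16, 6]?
Recompute linear convolution of [4, 2] and [2, 3]: y[0] = 4×2 = 8; y[1] = 4×3 + 2×2 = 16; y[2] = 2×3 = 6 → [8, 16, 6]. Compare to given [6, 16, 6]: they differ at index 0: given 6, correct 8, so answer: No

No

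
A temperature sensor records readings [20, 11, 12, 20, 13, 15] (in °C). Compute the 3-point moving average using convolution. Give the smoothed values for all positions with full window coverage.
3-point moving average kernel = [1, 1, 1]. Apply in 'valid' mode (full window coverage): avg[0] = (20 + 11 + 12) / 3 = 14.33; avg[1] = (11 + 12 + 20) / 3 = 14.33; avg[2] = (12 + 20 + 13) / 3 = 15.0; avg[3] = (20 + 13 + 15) / 3 = 16.0. Smoothed values: [14.33, 14.33, 15.0, 16.0]

[14.33, 14.33, 15.0, 16.0]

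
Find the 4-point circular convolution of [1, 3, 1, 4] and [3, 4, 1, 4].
Use y[k] = Σ_j s[j]·t[(k-j) mod 4]. y[0] = 1×3 + 3×4 + 1×1 + 4×4 = 32; y[1] = 1×4 + 3×3 + 1×4 + 4×1 = 21; y[2] = 1×1 + 3×4 + 1×3 + 4×4 = 32; y[3] = 1×4 + 3×1 + 1×4 + 4×3 = 23. Result: [32, 21, 32, 23]

[32, 21, 32, 23]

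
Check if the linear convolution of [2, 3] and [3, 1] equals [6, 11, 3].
Recompute linear convolution of [2, 3] and [3, 1]: y[0] = 2×3 = 6; y[1] = 2×1 + 3×3 = 11; y[2] = 3×1 = 3 → [6, 11, 3]. Given [6, 11, 3] matches, so answer: Yes

Yes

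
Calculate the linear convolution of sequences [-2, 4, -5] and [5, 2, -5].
y[0] = -2×5 = -10; y[1] = -2×2 + 4×5 = 16; y[2] = -2×-5 + 4×2 + -5×5 = -7; y[3] = 4×-5 + -5×2 = -30; y[4] = -5×-5 = 25

[-10, 16, -7, -30, 25]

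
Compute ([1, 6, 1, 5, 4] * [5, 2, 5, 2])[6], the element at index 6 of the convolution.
Use y[k] = Σ_i a[i]·b[k-i] at k=6. y[6] = 5×2 + 4×5 = 30

30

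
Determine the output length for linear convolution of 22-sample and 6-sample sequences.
Linear/full convolution length: m + n - 1 = 22 + 6 - 1 = 27

27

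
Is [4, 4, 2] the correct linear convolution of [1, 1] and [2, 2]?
Recompute linear convolution of [1, 1] and [2, 2]: y[0] = 1×2 = 2; y[1] = 1×2 + 1×2 = 4; y[2] = 1×2 = 2 → [2, 4, 2]. Compare to given [4, 4, 2]: they differ at index 0: given 4, correct 2, so answer: No

No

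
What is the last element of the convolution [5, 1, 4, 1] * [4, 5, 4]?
Use y[k] = Σ_i a[i]·b[k-i] at k=5. y[5] = 1×4 = 4

4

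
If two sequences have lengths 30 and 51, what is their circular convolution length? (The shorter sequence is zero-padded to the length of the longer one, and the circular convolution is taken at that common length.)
Circular convolution (zero-padding the shorter input) has length max(m, n) = max(30, 51) = 51

51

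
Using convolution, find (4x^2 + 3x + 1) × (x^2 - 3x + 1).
Ascending coefficients: a = [1, 3, 4], b = [1, -3, 1]. c[0] = 1×1 = 1; c[1] = 1×-3 + 3×1 = 0; c[2] = 1×1 + 3×-3 + 4×1 = -4; c[3] = 3×1 + 4×-3 = -9; c[4] = 4×1 = 4. Result coefficients: [1, 0, -4, -9, 4] → 4x^4 - 9x^3 - 4x^2 + 1

4x^4 - 9x^3 - 4x^2 + 1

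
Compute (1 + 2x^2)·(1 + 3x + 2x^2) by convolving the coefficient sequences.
Ascending coefficients: a = [1, 0, 2], b = [1, 3, 2]. c[0] = 1×1 = 1; c[1] = 1×3 + 0×1 = 3; c[2] = 1×2 + 0×3 + 2×1 = 4; c[3] = 0×2 + 2×3 = 6; c[4] = 2×2 = 4. Result coefficients: [1, 3, 4, 6, 4] → 1 + 3x + 4x^2 + 6x^3 + 4x^4

1 + 3x + 4x^2 + 6x^3 + 4x^4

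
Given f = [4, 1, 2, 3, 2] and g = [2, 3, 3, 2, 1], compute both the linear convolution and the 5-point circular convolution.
Linear: y_lin[0] = 4×2 = 8; y_lin[1] = 4×3 + 1×2 = 14; y_lin[2] = 4×3 + 1×3 + 2×2 = 19; y_lin[3] = 4×2 + 1×3 + 2×3 + 3×2 = 23; y_lin[4] = 4×1 + 1×2 + 2×3 + 3×3 + 2×2 = 25; y_lin[5] = 1×1 + 2×2 + 3×3 + 2×3 = 20; y_lin[6] = 2×1 + 3×2 + 2×3 = 14; y_lin[7] = 3×1 + 2×2 = 7; y_lin[8] = 2×1 = 2 → [8, 14, 19, 23, 25, 20, 14, 7, 2]. Circular (length 5): y[0] = 4×2 + 1×1 + 2×2 + 3×3 + 2×3 = 28; y[1] = 4×3 + 1×2 + 2×1 + 3×2 + 2×3 = 28; y[2] = 4×3 + 1×3 + 2×2 + 3×1 + 2×2 = 26; y[3] = 4×2 + 1×3 + 2×3 + 3×2 + 2×1 = 25; y[4] = 4×1 + 1×2 + 2×3 + 3×3 + 2×2 = 25 → [28, 28, 26, 25, 25]

Linear: [8, 14, 19, 23, 25, 20, 14, 7, 2], Circular: [28, 28, 26, 25, 25]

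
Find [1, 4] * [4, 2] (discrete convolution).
y[0] = 1×4 = 4; y[1] = 1×2 + 4×4 = 18; y[2] = 4×2 = 8

[4, 18, 8]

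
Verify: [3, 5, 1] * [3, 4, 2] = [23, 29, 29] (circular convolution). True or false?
Recompute circular convolution of [3, 5, 1] and [3, 4, 2]: y[0] = 3×3 + 5×2 + 1×4 = 23; y[1] = 3×4 + 5×3 + 1×2 = 29; y[2] = 3×2 + 5×4 + 1×3 = 29 → [23, 29, 29]. Given [23, 29, 29] matches, so answer: Yes

Yes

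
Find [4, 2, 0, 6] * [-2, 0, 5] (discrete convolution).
y[0] = 4×-2 = -8; y[1] = 4×0 + 2×-2 = -4; y[2] = 4×5 + 2×0 + 0×-2 = 20; y[3] = 2×5 + 0×0 + 6×-2 = -2; y[4] = 0×5 + 6×0 = 0; y[5] = 6×5 = 30

[-8, -4, 20, -2, 0, 30]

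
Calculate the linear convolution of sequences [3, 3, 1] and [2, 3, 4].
y[0] = 3×2 = 6; y[1] = 3×3 + 3×2 = 15; y[2] = 3×4 + 3×3 + 1×2 = 23; y[3] = 3×4 + 1×3 = 15; y[4] = 1×4 = 4

[6, 15, 23, 15, 4]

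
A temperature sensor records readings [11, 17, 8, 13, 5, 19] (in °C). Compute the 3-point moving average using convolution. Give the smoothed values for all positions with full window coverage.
3-point moving average kernel = [1, 1, 1]. Apply in 'valid' mode (full window coverage): avg[0] = (11 + 17 + 8) / 3 = 12.0; avg[1] = (17 + 8 + 13) / 3 = 12.67; avg[2] = (8 + 13 + 5) / 3 = 8.67; avg[3] = (13 + 5 + 19) / 3 = 12.33. Smoothed values: [12.0, 12.67, 8.67, 12.33]

[12.0, 12.67, 8.67, 12.33]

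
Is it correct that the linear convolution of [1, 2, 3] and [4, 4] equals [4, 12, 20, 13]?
Recompute linear convolution of [1, 2, 3] and [4, 4]: y[0] = 1×4 = 4; y[1] = 1×4 + 2×4 = 12; y[2] = 2×4 + 3×4 = 20; y[3] = 3×4 = 12 → [4, 12, 20, 12]. Compare to given [4, 12, 20, 13]: they differ at index 3: given 13, correct 12, so answer: No

No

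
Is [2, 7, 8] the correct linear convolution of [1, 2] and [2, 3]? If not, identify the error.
Recompute linear convolution of [1, 2] and [2, 3]: y[0] = 1×2 = 2; y[1] = 1×3 + 2×2 = 7; y[2] = 2×3 = 6 → [2, 7, 6]. Compare to given [2, 7, 8]: they differ at index 2: given 8, correct 6, so answer: No

No. Error at index 2: given 8, correct 6.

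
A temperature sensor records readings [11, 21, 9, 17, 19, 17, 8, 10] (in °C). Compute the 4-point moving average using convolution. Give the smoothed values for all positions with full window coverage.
4-point moving average kernel = [1, 1, 1, 1]. Apply in 'valid' mode (full window coverage): avg[0] = (11 + 21 + 9 + 17) / 4 = 14.5; avg[1] = (21 + 9 + 17 + 19) / 4 = 16.5; avg[2] = (9 + 17 + 19 + 17) / 4 = 15.5; avg[3] = (17 + 19 + 17 + 8) / 4 = 15.25; avg[4] = (19 + 17 + 8 + 10) / 4 = 13.5. Smoothed values: [14.5, 16.5, 15.5, 15.25, 13.5]

[14.5, 16.5, 15.5, 15.25, 13.5]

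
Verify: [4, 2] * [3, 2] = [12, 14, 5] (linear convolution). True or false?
Recompute linear convolution of [4, 2] and [3, 2]: y[0] = 4×3 = 12; y[1] = 4×2 + 2×3 = 14; y[2] = 2×2 = 4 → [12, 14, 4]. Compare to given [12, 14, 5]: they differ at index 2: given 5, correct 4, so answer: No

No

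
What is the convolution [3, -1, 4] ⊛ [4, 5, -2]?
y[0] = 3×4 = 12; y[1] = 3×5 + -1×4 = 11; y[2] = 3×-2 + -1×5 + 4×4 = 5; y[3] = -1×-2 + 4×5 = 22; y[4] = 4×-2 = -8

[12, 11, 5, 22, -8]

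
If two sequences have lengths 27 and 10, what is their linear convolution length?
Linear/full convolution length: m + n - 1 = 27 + 10 - 1 = 36

36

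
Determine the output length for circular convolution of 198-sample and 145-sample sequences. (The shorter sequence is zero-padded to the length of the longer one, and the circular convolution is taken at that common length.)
Circular convolution (zero-padding the shorter input) has length max(m, n) = max(198, 145) = 198

198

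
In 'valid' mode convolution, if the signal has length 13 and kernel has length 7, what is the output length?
'Valid' mode counts only positions where the kernel fully overlaps the signal: m - n + 1 = 13 - 7 + 1 = 7

7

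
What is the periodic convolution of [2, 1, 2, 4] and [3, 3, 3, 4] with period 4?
Use y[k] = Σ_j s[j]·t[(k-j) mod 4]. y[0] = 2×3 + 1×4 + 2×3 + 4×3 = 28; y[1] = 2×3 + 1×3 + 2×4 + 4×3 = 29; y[2] = 2×3 + 1×3 + 2×3 + 4×4 = 31; y[3] = 2×4 + 1×3 + 2×3 + 4×3 = 29. Result: [28, 29, 31, 29]

[28, 29, 31, 29]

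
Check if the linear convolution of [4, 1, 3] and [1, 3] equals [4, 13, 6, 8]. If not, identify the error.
Recompute linear convolution of [4, 1, 3] and [1, 3]: y[0] = 4×1 = 4; y[1] = 4×3 + 1×1 = 13; y[2] = 1×3 + 3×1 = 6; y[3] = 3×3 = 9 → [4, 13, 6, 9]. Compare to given [4, 13, 6, 8]: they differ at index 3: given 8, correct 9, so answer: No

No. Error at index 3: given 8, correct 9.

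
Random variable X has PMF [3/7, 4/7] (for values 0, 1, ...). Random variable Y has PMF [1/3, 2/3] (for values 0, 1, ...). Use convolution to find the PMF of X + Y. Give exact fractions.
P(X+Y=k) = Σ_i P(X=i)·P(Y=k-i) — a convolution of [3/7, 4/7] and [1/3, 2/3]. P(X+Y=0) = (3/7)×(1/3) = 1/7; P(X+Y=1) = (3/7)×(2/3) + (4/7)×(1/3) = 2/7 + 4/21 = 10/21; P(X+Y=2) = (4/7)×(2/3) = 8/21. PMF: [1/7, 10/21, 8/21] (sums to 1 ✓)

[1/7, 10/21, 8/21]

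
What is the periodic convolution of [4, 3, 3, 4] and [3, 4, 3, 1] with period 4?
Use y[k] = Σ_j u[j]·v[(k-j) mod 4]. y[0] = 4×3 + 3×1 + 3×3 + 4×4 = 40; y[1] = 4×4 + 3×3 + 3×1 + 4×3 = 40; y[2] = 4×3 + 3×4 + 3×3 + 4×1 = 37; y[3] = 4×1 + 3×3 + 3×4 + 4×3 = 37. Result: [40, 40, 37, 37]

[40, 40, 37, 37]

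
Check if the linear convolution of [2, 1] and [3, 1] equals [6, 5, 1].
Recompute linear convolution of [2, 1] and [3, 1]: y[0] = 2×3 = 6; y[1] = 2×1 + 1×3 = 5; y[2] = 1×1 = 1 → [6, 5, 1]. Given [6, 5, 1] matches, so answer: Yes

Yes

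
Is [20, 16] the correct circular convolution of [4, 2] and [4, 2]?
Recompute circular convolution of [4, 2] and [4, 2]: y[0] = 4×4 + 2×2 = 20; y[1] = 4×2 + 2×4 = 16 → [20, 16]. Given [20, 16] matches, so answer: Yes

Yes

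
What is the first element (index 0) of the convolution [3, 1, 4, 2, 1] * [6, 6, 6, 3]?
Use y[k] = Σ_i a[i]·b[k-i] at k=0. y[0] = 3×6 = 18

18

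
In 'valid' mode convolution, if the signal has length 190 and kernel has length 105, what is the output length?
'Valid' mode counts only positions where the kernel fully overlaps the signal: m - n + 1 = 190 - 105 + 1 = 86

86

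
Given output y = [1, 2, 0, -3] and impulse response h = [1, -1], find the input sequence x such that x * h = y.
Deconvolve y=[1, 2, 0, -3] by h=[1, -1]. Since h[0]=1, solve forward: x[0] = y[0] / 1 = 1; x[1] = (y[1] - 1×-1) / 1 = 3; x[2] = (y[2] - 3×-1) / 1 = 3. So x = [1, 3, 3]. Check by forward convolution: y[0] = 1×1 = 1; y[1] = 1×-1 + 3×1 = 2; y[2] = 3×-1 + 3×1 = 0; y[3] = 3×-1 = -3

[1, 3, 3]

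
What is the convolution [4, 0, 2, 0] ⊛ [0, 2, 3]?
y[0] = 4×0 = 0; y[1] = 4×2 + 0×0 = 8; y[2] = 4×3 + 0×2 + 2×0 = 12; y[3] = 0×3 + 2×2 + 0×0 = 4; y[4] = 2×3 + 0×2 = 6; y[5] = 0×3 = 0

[0, 8, 12, 4, 6, 0]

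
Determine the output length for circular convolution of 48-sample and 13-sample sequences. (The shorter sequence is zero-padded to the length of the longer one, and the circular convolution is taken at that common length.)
Circular convolution (zero-padding the shorter input) has length max(m, n) = max(48, 13) = 48

48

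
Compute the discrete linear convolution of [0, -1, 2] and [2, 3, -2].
y[0] = 0×2 = 0; y[1] = 0×3 + -1×2 = -2; y[2] = 0×-2 + -1×3 + 2×2 = 1; y[3] = -1×-2 + 2×3 = 8; y[4] = 2×-2 = -4

[0, -2, 1, 8, -4]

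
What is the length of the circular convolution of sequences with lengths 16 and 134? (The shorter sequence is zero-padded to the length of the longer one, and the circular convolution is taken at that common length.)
Circular convolution (zero-padding the shorter input) has length max(m, n) = max(16, 134) = 134

134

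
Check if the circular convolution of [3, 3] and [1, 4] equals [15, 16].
Recompute circular convolution of [3, 3] and [1, 4]: y[0] = 3×1 + 3×4 = 15; y[1] = 3×4 + 3×1 = 15 → [15, 15]. Compare to given [15, 16]: they differ at index 1: given 16, correct 15, so answer: No

No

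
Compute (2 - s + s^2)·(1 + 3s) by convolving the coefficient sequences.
Ascending coefficients: a = [2, -1, 1], b = [1, 3]. c[0] = 2×1 = 2; c[1] = 2×3 + -1×1 = 5; c[2] = -1×3 + 1×1 = -2; c[3] = 1×3 = 3. Result coefficients: [2, 5, -2, 3] → 2 + 5s - 2s^2 + 3s^3

2 + 5s - 2s^2 + 3s^3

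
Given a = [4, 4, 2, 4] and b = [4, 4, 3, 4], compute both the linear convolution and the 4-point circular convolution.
Linear: y_lin[0] = 4×4 = 16; y_lin[1] = 4×4 + 4×4 = 32; y_lin[2] = 4×3 + 4×4 + 2×4 = 36; y_lin[3] = 4×4 + 4×3 + 2×4 + 4×4 = 52; y_lin[4] = 4×4 + 2×3 + 4×4 = 38; y_lin[5] = 2×4 + 4×3 = 20; y_lin[6] = 4×4 = 16 → [16, 32, 36, 52, 38, 20, 16]. Circular (length 4): y[0] = 4×4 + 4×4 + 2×3 + 4×4 = 54; y[1] = 4×4 + 4×4 + 2×4 + 4×3 = 52; y[2] = 4×3 + 4×4 + 2×4 + 4×4 = 52; y[3] = 4×4 + 4×3 + 2×4 + 4×4 = 52 → [54, 52, 52, 52]

Linear: [16, 32, 36, 52, 38, 20, 16], Circular: [54, 52, 52, 52]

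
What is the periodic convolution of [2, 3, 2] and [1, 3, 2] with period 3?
Use y[k] = Σ_j u[j]·v[(k-j) mod 3]. y[0] = 2×1 + 3×2 + 2×3 = 14; y[1] = 2×3 + 3×1 + 2×2 = 13; y[2] = 2×2 + 3×3 + 2×1 = 15. Result: [14, 13, 15]

[14, 13, 15]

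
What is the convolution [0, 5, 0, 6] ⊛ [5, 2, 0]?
y[0] = 0×5 = 0; y[1] = 0×2 + 5×5 = 25; y[2] = 0×0 + 5×2 + 0×5 = 10; y[3] = 5×0 + 0×2 + 6×5 = 30; y[4] = 0×0 + 6×2 = 12; y[5] = 6×0 = 0

[0, 25, 10, 30, 12, 0]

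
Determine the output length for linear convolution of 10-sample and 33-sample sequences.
Linear/full convolution length: m + n - 1 = 10 + 33 - 1 = 42

42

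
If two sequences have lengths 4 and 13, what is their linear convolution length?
Linear/full convolution length: m + n - 1 = 4 + 13 - 1 = 16

16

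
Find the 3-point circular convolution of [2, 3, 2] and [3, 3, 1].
Use y[k] = Σ_j f[j]·g[(k-j) mod 3]. y[0] = 2×3 + 3×1 + 2×3 = 15; y[1] = 2×3 + 3×3 + 2×1 = 17; y[2] = 2×1 + 3×3 + 2×3 = 17. Result: [15, 17, 17]

[15, 17, 17]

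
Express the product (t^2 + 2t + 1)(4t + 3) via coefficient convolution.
Ascending coefficients: a = [1, 2, 1], b = [3, 4]. c[0] = 1×3 = 3; c[1] = 1×4 + 2×3 = 10; c[2] = 2×4 + 1×3 = 11; c[3] = 1×4 = 4. Result coefficients: [3, 10, 11, 4] → 4t^3 + 11t^2 + 10t + 3

4t^3 + 11t^2 + 10t + 3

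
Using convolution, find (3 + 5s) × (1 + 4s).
Ascending coefficients: a = [3, 5], b = [1, 4]. c[0] = 3×1 = 3; c[1] = 3×4 + 5×1 = 17; c[2] = 5×4 = 20. Result coefficients: [3, 17, 20] → 3 + 17s + 20s^2

3 + 17s + 20s^2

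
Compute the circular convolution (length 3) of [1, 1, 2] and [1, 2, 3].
Use y[k] = Σ_j u[j]·v[(k-j) mod 3]. y[0] = 1×1 + 1×3 + 2×2 = 8; y[1] = 1×2 + 1×1 + 2×3 = 9; y[2] = 1×3 + 1×2 + 2×1 = 7. Result: [8, 9, 7]

[8, 9, 7]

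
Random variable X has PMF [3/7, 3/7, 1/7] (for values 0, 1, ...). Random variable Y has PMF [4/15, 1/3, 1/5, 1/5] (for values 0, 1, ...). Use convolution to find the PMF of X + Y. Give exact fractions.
P(X+Y=k) = Σ_i P(X=i)·P(Y=k-i) — a convolution of [3/7, 3/7, 1/7] and [4/15, 1/3, 1/5, 1/5]. P(X+Y=0) = (3/7)×(4/15) = 4/35; P(X+Y=1) = (3/7)×(1/3) + (3/7)×(4/15) = 1/7 + 4/35 = 9/35; P(X+Y=2) = (3/7)×(1/5) + (3/7)×(1/3) + (1/7)×(4/15) = 3/35 + 1/7 + 4/105 = 4/15; P(X+Y=3) = (3/7)×(1/5) + (3/7)×(1/5) + (1/7)×(1/3) = 3/35 + 3/35 + 1/21 = 23/105; P(X+Y=4) = (3/7)×(1/5) + (1/7)×(1/5) = 3/35 + 1/35 = 4/35; P(X+Y=5) = (1/7)×(1/5) = 1/35. PMF: [4/35, 9/35, 4/15, 23/105, 4/35, 1/35] (sums to 1 ✓)

[4/35, 9/35, 4/15, 23/105, 4/35, 1/35]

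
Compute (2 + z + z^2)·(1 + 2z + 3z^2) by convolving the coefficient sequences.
Ascending coefficients: a = [2, 1, 1], b = [1, 2, 3]. c[0] = 2×1 = 2; c[1] = 2×2 + 1×1 = 5; c[2] = 2×3 + 1×2 + 1×1 = 9; c[3] = 1×3 + 1×2 = 5; c[4] = 1×3 = 3. Result coefficients: [2, 5, 9, 5, 3] → 2 + 5z + 9z^2 + 5z^3 + 3z^4

2 + 5z + 9z^2 + 5z^3 + 3z^4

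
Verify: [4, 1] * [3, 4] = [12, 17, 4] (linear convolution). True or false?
Recompute linear convolution of [4, 1] and [3, 4]: y[0] = 4×3 = 12; y[1] = 4×4 + 1×3 = 19; y[2] = 1×4 = 4 → [12, 19, 4]. Compare to given [12, 17, 4]: they differ at index 1: given 17, correct 19, so answer: No

No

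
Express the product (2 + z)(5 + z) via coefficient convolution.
Ascending coefficients: a = [2, 1], b = [5, 1]. c[0] = 2×5 = 10; c[1] = 2×1 + 1×5 = 7; c[2] = 1×1 = 1. Result coefficients: [10, 7, 1] → 10 + 7z + z^2

10 + 7z + z^2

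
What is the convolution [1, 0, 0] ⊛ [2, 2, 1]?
y[0] = 1×2 = 2; y[1] = 1×2 + 0×2 = 2; y[2] = 1×1 + 0×2 + 0×2 = 1; y[3] = 0×1 + 0×2 = 0; y[4] = 0×1 = 0

[2, 2, 1, 0, 0]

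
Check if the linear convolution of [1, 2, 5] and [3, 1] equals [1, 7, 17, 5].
Recompute linear convolution of [1, 2, 5] and [3, 1]: y[0] = 1×3 = 3; y[1] = 1×1 + 2×3 = 7; y[2] = 2×1 + 5×3 = 17; y[3] = 5×1 = 5 → [3, 7, 17, 5]. Compare to given [1, 7, 17, 5]: they differ at index 0: given 1, correct 3, so answer: No

No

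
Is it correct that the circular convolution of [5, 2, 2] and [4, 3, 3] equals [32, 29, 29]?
Recompute circular convolution of [5, 2, 2] and [4, 3, 3]: y[0] = 5×4 + 2×3 + 2×3 = 32; y[1] = 5×3 + 2×4 + 2×3 = 29; y[2] = 5×3 + 2×3 + 2×4 = 29 → [32, 29, 29]. Given [32, 29, 29] matches, so answer: Yes

Yes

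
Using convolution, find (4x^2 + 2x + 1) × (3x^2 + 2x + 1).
Ascending coefficients: a = [1, 2, 4], b = [1, 2, 3]. c[0] = 1×1 = 1; c[1] = 1×2 + 2×1 = 4; c[2] = 1×3 + 2×2 + 4×1 = 11; c[3] = 2×3 + 4×2 = 14; c[4] = 4×3 = 12. Result coefficients: [1, 4, 11, 14, 12] → 12x^4 + 14x^3 + 11x^2 + 4x + 1

12x^4 + 14x^3 + 11x^2 + 4x + 1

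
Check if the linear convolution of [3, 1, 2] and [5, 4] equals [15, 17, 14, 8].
Recompute linear convolution of [3, 1, 2] and [5, 4]: y[0] = 3×5 = 15; y[1] = 3×4 + 1×5 = 17; y[2] = 1×4 + 2×5 = 14; y[3] = 2×4 = 8 → [15, 17, 14, 8]. Given [15, 17, 14, 8] matches, so answer: Yes

Yes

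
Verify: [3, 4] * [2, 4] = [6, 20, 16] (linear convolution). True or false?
Recompute linear convolution of [3, 4] and [2, 4]: y[0] = 3×2 = 6; y[1] = 3×4 + 4×2 = 20; y[2] = 4×4 = 16 → [6, 20, 16]. Given [6, 20, 16] matches, so answer: Yes

Yes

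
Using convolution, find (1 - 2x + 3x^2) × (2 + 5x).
Ascending coefficients: a = [1, -2, 3], b = [2, 5]. c[0] = 1×2 = 2; c[1] = 1×5 + -2×2 = 1; c[2] = -2×5 + 3×2 = -4; c[3] = 3×5 = 15. Result coefficients: [2, 1, -4, 15] → 2 + x - 4x^2 + 15x^3

2 + x - 4x^2 + 15x^3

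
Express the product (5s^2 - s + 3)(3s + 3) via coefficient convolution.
Ascending coefficients: a = [3, -1, 5], b = [3, 3]. c[0] = 3×3 = 9; c[1] = 3×3 + -1×3 = 6; c[2] = -1×3 + 5×3 = 12; c[3] = 5×3 = 15. Result coefficients: [9, 6, 12, 15] → 15s^3 + 12s^2 + 6s + 9

15s^3 + 12s^2 + 6s + 9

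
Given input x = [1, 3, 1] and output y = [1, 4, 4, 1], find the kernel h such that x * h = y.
Output length 4 = len(x) + len(h) - 1 ⇒ len(h) = 2. Solve h forward using h[k] = (y[k] - Σ_{i≥1} x[i]·h[k-i]) / x[0]: h[0] = y[0] / x[0] = 1 / 1 = 1; h[1] = (y[1] - 3×1) / x[0] = (4 - 3×1) / 1 = 1. So h = [1, 1]. Forward-check [1, 3, 1] * [1, 1]: y[0] = 1×1 = 1; y[1] = 1×1 + 3×1 = 4; y[2] = 3×1 + 1×1 = 4; y[3] = 1×1 = 1 → [1, 4, 4, 1] ✓

[1, 1]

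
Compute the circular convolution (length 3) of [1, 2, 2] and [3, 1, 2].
Use y[k] = Σ_j f[j]·g[(k-j) mod 3]. y[0] = 1×3 + 2×2 + 2×1 = 9; y[1] = 1×1 + 2×3 + 2×2 = 11; y[2] = 1×2 + 2×1 + 2×3 = 10. Result: [9, 11, 10]

[9, 11, 10]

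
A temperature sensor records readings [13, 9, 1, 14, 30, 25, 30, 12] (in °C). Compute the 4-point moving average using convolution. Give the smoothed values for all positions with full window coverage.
4-point moving average kernel = [1, 1, 1, 1]. Apply in 'valid' mode (full window coverage): avg[0] = (13 + 9 + 1 + 14) / 4 = 9.25; avg[1] = (9 + 1 + 14 + 30) / 4 = 13.5; avg[2] = (1 + 14 + 30 + 25) / 4 = 17.5; avg[3] = (14 + 30 + 25 + 30) / 4 = 24.75; avg[4] = (30 + 25 + 30 + 12) / 4 = 24.25. Smoothed values: [9.25, 13.5, 17.5, 24.75, 24.25]

[9.25, 13.5, 17.5, 24.75, 24.25]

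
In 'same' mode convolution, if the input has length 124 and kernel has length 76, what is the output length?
'Same' mode returns an output with the same length as the input: 124

124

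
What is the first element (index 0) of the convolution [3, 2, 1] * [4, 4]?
Use y[k] = Σ_i a[i]·b[k-i] at k=0. y[0] = 3×4 = 12

12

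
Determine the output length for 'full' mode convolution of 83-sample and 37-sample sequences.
Linear/full convolution length: m + n - 1 = 83 + 37 - 1 = 119

119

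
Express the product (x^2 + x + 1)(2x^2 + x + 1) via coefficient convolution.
Ascending coefficients: a = [1, 1, 1], b = [1, 1, 2]. c[0] = 1×1 = 1; c[1] = 1×1 + 1×1 = 2; c[2] = 1×2 + 1×1 + 1×1 = 4; c[3] = 1×2 + 1×1 = 3; c[4] = 1×2 = 2. Result coefficients: [1, 2, 4, 3, 2] → 2x^4 + 3x^3 + 4x^2 + 2x + 1

2x^4 + 3x^3 + 4x^2 + 2x + 1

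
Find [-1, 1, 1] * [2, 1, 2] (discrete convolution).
y[0] = -1×2 = -2; y[1] = -1×1 + 1×2 = 1; y[2] = -1×2 + 1×1 + 1×2 = 1; y[3] = 1×2 + 1×1 = 3; y[4] = 1×2 = 2

[-2, 1, 1, 3, 2]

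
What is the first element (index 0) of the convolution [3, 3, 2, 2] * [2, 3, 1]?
Use y[k] = Σ_i a[i]·b[k-i] at k=0. y[0] = 3×2 = 6

6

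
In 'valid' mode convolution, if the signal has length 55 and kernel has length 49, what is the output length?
'Valid' mode counts only positions where the kernel fully overlaps the signal: m - n + 1 = 55 - 49 + 1 = 7

7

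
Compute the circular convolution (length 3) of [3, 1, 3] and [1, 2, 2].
Use y[k] = Σ_j x[j]·h[(k-j) mod 3]. y[0] = 3×1 + 1×2 + 3×2 = 11; y[1] = 3×2 + 1×1 + 3×2 = 13; y[2] = 3×2 + 1×2 + 3×1 = 11. Result: [11, 13, 11]

[11, 13, 11]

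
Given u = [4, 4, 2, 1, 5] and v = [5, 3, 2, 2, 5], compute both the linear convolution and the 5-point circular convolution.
Linear: y_lin[0] = 4×5 = 20; y_lin[1] = 4×3 + 4×5 = 32; y_lin[2] = 4×2 + 4×3 + 2×5 = 30; y_lin[3] = 4×2 + 4×2 + 2×3 + 1×5 = 27; y_lin[4] = 4×5 + 4×2 + 2×2 + 1×3 + 5×5 = 60; y_lin[5] = 4×5 + 2×2 + 1×2 + 5×3 = 41; y_lin[6] = 2×5 + 1×2 + 5×2 = 22; y_lin[7] = 1×5 + 5×2 = 15; y_lin[8] = 5×5 = 25 → [20, 32, 30, 27, 60, 41, 22, 15, 25]. Circular (length 5): y[0] = 4×5 + 4×5 + 2×2 + 1×2 + 5×3 = 61; y[1] = 4×3 + 4×5 + 2×5 + 1×2 + 5×2 = 54; y[2] = 4×2 + 4×3 + 2×5 + 1×5 + 5×2 = 45; y[3] = 4×2 + 4×2 + 2×3 + 1×5 + 5×5 = 52; y[4] = 4×5 + 4×2 + 2×2 + 1×3 + 5×5 = 60 → [61, 54, 45, 52, 60]

Linear: [20, 32, 30, 27, 60, 41, 22, 15, 25], Circular: [61, 54, 45, 52, 60]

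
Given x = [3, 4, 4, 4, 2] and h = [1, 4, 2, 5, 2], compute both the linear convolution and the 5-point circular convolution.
Linear: y_lin[0] = 3×1 = 3; y_lin[1] = 3×4 + 4×1 = 16; y_lin[2] = 3×2 + 4×4 + 4×1 = 26; y_lin[3] = 3×5 + 4×2 + 4×4 + 4×1 = 43; y_lin[4] = 3×2 + 4×5 + 4×2 + 4×4 + 2×1 = 52; y_lin[5] = 4×2 + 4×5 + 4×2 + 2×4 = 44; y_lin[6] = 4×2 + 4×5 + 2×2 = 32; y_lin[7] = 4×2 + 2×5 = 18; y_lin[8] = 2×2 = 4 → [3, 16, 26, 43, 52, 44, 32, 18, 4]. Circular (length 5): y[0] = 3×1 + 4×2 + 4×5 + 4×2 + 2×4 = 47; y[1] = 3×4 + 4×1 + 4×2 + 4×5 + 2×2 = 48; y[2] = 3×2 + 4×4 + 4×1 + 4×2 + 2×5 = 44; y[3] = 3×5 + 4×2 + 4×4 + 4×1 + 2×2 = 47; y[4] = 3×2 + 4×5 + 4×2 + 4×4 + 2×1 = 52 → [47, 48, 44, 47, 52]

Linear: [3, 16, 26, 43, 52, 44, 32, 18, 4], Circular: [47, 48, 44, 47, 52]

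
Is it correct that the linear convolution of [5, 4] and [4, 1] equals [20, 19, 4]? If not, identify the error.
Recompute linear convolution of [5, 4] and [4, 1]: y[0] = 5×4 = 20; y[1] = 5×1 + 4×4 = 21; y[2] = 4×1 = 4 → [20, 21, 4]. Compare to given [20, 19, 4]: they differ at index 1: given 19, correct 21, so answer: No

No. Error at index 1: given 19, correct 21.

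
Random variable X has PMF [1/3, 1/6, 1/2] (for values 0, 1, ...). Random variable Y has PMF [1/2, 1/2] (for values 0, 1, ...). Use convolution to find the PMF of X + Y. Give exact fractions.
P(X+Y=k) = Σ_i P(X=i)·P(Y=k-i) — a convolution of [1/3, 1/6, 1/2] and [1/2, 1/2]. P(X+Y=0) = (1/3)×(1/2) = 1/6; P(X+Y=1) = (1/3)×(1/2) + (1/6)×(1/2) = 1/6 + 1/12 = 1/4; P(X+Y=2) = (1/6)×(1/2) + (1/2)×(1/2) = 1/12 + 1/4 = 1/3; P(X+Y=3) = (1/2)×(1/2) = 1/4. PMF: [1/6, 1/4, 1/3, 1/4] (sums to 1 ✓)

[1/6, 1/4, 1/3, 1/4]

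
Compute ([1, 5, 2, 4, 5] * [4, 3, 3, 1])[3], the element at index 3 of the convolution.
Use y[k] = Σ_i a[i]·b[k-i] at k=3. y[3] = 1×1 + 5×3 + 2×3 + 4×4 = 38

38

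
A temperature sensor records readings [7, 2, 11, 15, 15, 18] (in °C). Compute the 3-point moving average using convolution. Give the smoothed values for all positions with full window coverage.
3-point moving average kernel = [1, 1, 1]. Apply in 'valid' mode (full window coverage): avg[0] = (7 + 2 + 11) / 3 = 6.67; avg[1] = (2 + 11 + 15) / 3 = 9.33; avg[2] = (11 + 15 + 15) / 3 = 13.67; avg[3] = (15 + 15 + 18) / 3 = 16.0. Smoothed values: [6.67, 9.33, 13.67, 16.0]

[6.67, 9.33, 13.67, 16.0]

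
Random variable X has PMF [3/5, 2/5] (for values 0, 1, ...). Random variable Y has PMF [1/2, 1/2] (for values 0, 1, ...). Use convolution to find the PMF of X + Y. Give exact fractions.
P(X+Y=k) = Σ_i P(X=i)·P(Y=k-i) — a convolution of [3/5, 2/5] and [1/2, 1/2]. P(X+Y=0) = (3/5)×(1/2) = 3/10; P(X+Y=1) = (3/5)×(1/2) + (2/5)×(1/2) = 3/10 + 1/5 = 1/2; P(X+Y=2) = (2/5)×(1/2) = 1/5. PMF: [3/10, 1/2, 1/5] (sums to 1 ✓)

[3/10, 1/2, 1/5]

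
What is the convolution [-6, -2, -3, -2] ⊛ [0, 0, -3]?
y[0] = -6×0 = 0; y[1] = -6×0 + -2×0 = 0; y[2] = -6×-3 + -2×0 + -3×0 = 18; y[3] = -2×-3 + -3×0 + -2×0 = 6; y[4] = -3×-3 + -2×0 = 9; y[5] = -2×-3 = 6

[0, 0, 18, 6, 9, 6]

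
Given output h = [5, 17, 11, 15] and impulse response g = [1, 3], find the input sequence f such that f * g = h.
Deconvolve h=[5, 17, 11, 15] by g=[1, 3]. Since g[0]=1, solve forward: f[0] = h[0] / 1 = 5; f[1] = (h[1] - 5×3) / 1 = 2; f[2] = (h[2] - 2×3) / 1 = 5. So f = [5, 2, 5]. Check by forward convolution: h[0] = 5×1 = 5; h[1] = 5×3 + 2×1 = 17; h[2] = 2×3 + 5×1 = 11; h[3] = 5×3 = 15

[5, 2, 5]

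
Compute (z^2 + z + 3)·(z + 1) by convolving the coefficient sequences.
Ascending coefficients: a = [3, 1, 1], b = [1, 1]. c[0] = 3×1 = 3; c[1] = 3×1 + 1×1 = 4; c[2] = 1×1 + 1×1 = 2; c[3] = 1×1 = 1. Result coefficients: [3, 4, 2, 1] → z^3 + 2z^2 + 4z + 3

z^3 + 2z^2 + 4z + 3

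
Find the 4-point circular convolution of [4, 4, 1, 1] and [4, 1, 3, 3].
Use y[k] = Σ_j a[j]·b[(k-j) mod 4]. y[0] = 4×4 + 4×3 + 1×3 + 1×1 = 32; y[1] = 4×1 + 4×4 + 1×3 + 1×3 = 26; y[2] = 4×3 + 4×1 + 1×4 + 1×3 = 23; y[3] = 4×3 + 4×3 + 1×1 + 1×4 = 29. Result: [32, 26, 23, 29]

[32, 26, 23, 29]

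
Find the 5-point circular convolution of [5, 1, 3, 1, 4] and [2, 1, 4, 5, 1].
Use y[k] = Σ_j f[j]·g[(k-j) mod 5]. y[0] = 5×2 + 1×1 + 3×5 + 1×4 + 4×1 = 34; y[1] = 5×1 + 1×2 + 3×1 + 1×5 + 4×4 = 31; y[2] = 5×4 + 1×1 + 3×2 + 1×1 + 4×5 = 48; y[3] = 5×5 + 1×4 + 3×1 + 1×2 + 4×1 = 38; y[4] = 5×1 + 1×5 + 3×4 + 1×1 + 4×2 = 31. Result: [34, 31, 48, 38, 31]

[34, 31, 48, 38, 31]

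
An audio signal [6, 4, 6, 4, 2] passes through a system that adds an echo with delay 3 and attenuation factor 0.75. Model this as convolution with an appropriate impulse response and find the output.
Direct-path + delayed-attenuated-path model → impulse response h = [1, 0, 0, 0.75] (1 at lag 0, 0.75 at lag 3). Output y[n] = x[n] + 0.75·x[n - 3] (with x[n] = 0 outside 0..4): y[0] = 6 + 0.75×0 = 6; y[1] = 4 + 0.75×0 = 4; y[2] = 6 + 0.75×0 = 6; y[3] = 4 + 0.75×6 = 8.5; y[4] = 2 + 0.75×4 = 5.0; y[5] = 0 + 0.75×6 = 4.5; y[6] = 0 + 0.75×4 = 3.0; y[7] = 0 + 0.75×2 = 1.5. So y = [6, 4, 6, 8.5, 5.0, 4.5, 3.0, 1.5]

[6, 4, 6, 8.5, 5.0, 4.5, 3.0, 1.5]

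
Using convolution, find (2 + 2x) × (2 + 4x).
Ascending coefficients: a = [2, 2], b = [2, 4]. c[0] = 2×2 = 4; c[1] = 2×4 + 2×2 = 12; c[2] = 2×4 = 8. Result coefficients: [4, 12, 8] → 4 + 12x + 8x^2

4 + 12x + 8x^2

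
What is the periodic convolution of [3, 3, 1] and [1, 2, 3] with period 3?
Use y[k] = Σ_j s[j]·t[(k-j) mod 3]. y[0] = 3×1 + 3×3 + 1×2 = 14; y[1] = 3×2 + 3×1 + 1×3 = 12; y[2] = 3×3 + 3×2 + 1×1 = 16. Result: [14, 12, 16]

[14, 12, 16]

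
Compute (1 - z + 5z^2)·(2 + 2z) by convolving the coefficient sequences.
Ascending coefficients: a = [1, -1, 5], b = [2, 2]. c[0] = 1×2 = 2; c[1] = 1×2 + -1×2 = 0; c[2] = -1×2 + 5×2 = 8; c[3] = 5×2 = 10. Result coefficients: [2, 0, 8, 10] → 2 + 8z^2 + 10z^3

2 + 8z^2 + 10z^3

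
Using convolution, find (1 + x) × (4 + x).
Ascending coefficients: a = [1, 1], b = [4, 1]. c[0] = 1×4 = 4; c[1] = 1×1 + 1×4 = 5; c[2] = 1×1 = 1. Result coefficients: [4, 5, 1] → 4 + 5x + x^2

4 + 5x + x^2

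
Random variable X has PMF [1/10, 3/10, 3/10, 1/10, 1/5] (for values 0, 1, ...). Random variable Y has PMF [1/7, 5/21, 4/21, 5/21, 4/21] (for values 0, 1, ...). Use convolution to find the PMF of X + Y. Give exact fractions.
P(X+Y=k) = Σ_i P(X=i)·P(Y=k-i) — a convolution of [1/10, 3/10, 3/10, 1/10, 1/5] and [1/7, 5/21, 4/21, 5/21, 4/21]. P(X+Y=0) = (1/10)×(1/7) = 1/70; P(X+Y=1) = (1/10)×(5/21) + (3/10)×(1/7) = 1/42 + 3/70 = 1/15; P(X+Y=2) = (1/10)×(4/21) + (3/10)×(5/21) + (3/10)×(1/7) = 2/105 + 1/14 + 3/70 = 2/15; P(X+Y=3) = (1/10)×(5/21) + (3/10)×(4/21) + (3/10)×(5/21) + (1/10)×(1/7) = 1/42 + 2/35 + 1/14 + 1/70 = 1/6; P(X+Y=4) = (1/10)×(4/21) + (3/10)×(5/21) + (3/10)×(4/21) + (1/10)×(5/21) + (1/5)×(1/7) = 2/105 + 1/14 + 2/35 + 1/42 + 1/35 = 1/5; P(X+Y=5) = (3/10)×(4/21) + (3/10)×(5/21) + (1/10)×(4/21) + (1/5)×(5/21) = 2/35 + 1/14 + 2/105 + 1/21 = 41/210; P(X+Y=6) = (3/10)×(4/21) + (1/10)×(5/21) + (1/5)×(4/21) = 2/35 + 1/42 + 4/105 = 5/42; P(X+Y=7) = (1/10)×(4/21) + (1/5)×(5/21) = 2/105 + 1/21 = 1/15; P(X+Y=8) = (1/5)×(4/21) = 4/105. PMF: [1/70, 1/15, 2/15, 1/6, 1/5, 41/210, 5/42, 1/15, 4/105] (sums to 1 ✓)

[1/70, 1/15, 2/15, 1/6, 1/5, 41/210, 5/42, 1/15, 4/105]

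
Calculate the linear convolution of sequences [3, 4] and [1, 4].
y[0] = 3×1 = 3; y[1] = 3×4 + 4×1 = 16; y[2] = 4×4 = 16

[3, 16, 16]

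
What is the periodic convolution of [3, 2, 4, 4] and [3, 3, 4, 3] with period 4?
Use y[k] = Σ_j x[j]·h[(k-j) mod 4]. y[0] = 3×3 + 2×3 + 4×4 + 4×3 = 43; y[1] = 3×3 + 2×3 + 4×3 + 4×4 = 43; y[2] = 3×4 + 2×3 + 4×3 + 4×3 = 42; y[3] = 3×3 + 2×4 + 4×3 + 4×3 = 41. Result: [43, 43, 42, 41]

[43, 43, 42, 41]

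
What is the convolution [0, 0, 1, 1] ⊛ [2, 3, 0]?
y[0] = 0×2 = 0; y[1] = 0×3 + 0×2 = 0; y[2] = 0×0 + 0×3 + 1×2 = 2; y[3] = 0×0 + 1×3 + 1×2 = 5; y[4] = 1×0 + 1×3 = 3; y[5] = 1×0 = 0

[0, 0, 2, 5, 3, 0]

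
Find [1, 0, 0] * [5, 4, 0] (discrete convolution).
y[0] = 1×5 = 5; y[1] = 1×4 + 0×5 = 4; y[2] = 1×0 + 0×4 + 0×5 = 0; y[3] = 0×0 + 0×4 = 0; y[4] = 0×0 = 0

[5, 4, 0, 0, 0]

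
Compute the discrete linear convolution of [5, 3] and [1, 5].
y[0] = 5×1 = 5; y[1] = 5×5 + 3×1 = 28; y[2] = 3×5 = 15

[5, 28, 15]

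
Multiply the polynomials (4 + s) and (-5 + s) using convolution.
Ascending coefficients: a = [4, 1], b = [-5, 1]. c[0] = 4×-5 = -20; c[1] = 4×1 + 1×-5 = -1; c[2] = 1×1 = 1. Result coefficients: [-20, -1, 1] → -20 - s + s^2

-20 - s + s^2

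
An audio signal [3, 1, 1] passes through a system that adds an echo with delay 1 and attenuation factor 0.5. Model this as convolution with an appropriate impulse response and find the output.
Direct-path + delayed-attenuated-path model → impulse response h = [1, 0.5] (1 at lag 0, 0.5 at lag 1). Output y[n] = x[n] + 0.5·x[n - 1] (with x[n] = 0 outside 0..2): y[0] = 3 + 0.5×0 = 3; y[1] = 1 + 0.5×3 = 2.5; y[2] = 1 + 0.5×1 = 1.5; y[3] = 0 + 0.5×1 = 0.5. So y = [3, 2.5, 1.5, 0.5]

[3, 2.5, 1.5, 0.5]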